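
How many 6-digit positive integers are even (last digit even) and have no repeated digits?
Last∈{0,2,4,6,8}. Last=0: 15120. Last nonzero: 4×8×P(8,4) = 53760. Total = 68880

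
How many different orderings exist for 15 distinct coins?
15! = 1307674368000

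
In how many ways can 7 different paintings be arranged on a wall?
7! = 5040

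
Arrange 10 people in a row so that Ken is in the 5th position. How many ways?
Fix one position: (10-1)! = 362880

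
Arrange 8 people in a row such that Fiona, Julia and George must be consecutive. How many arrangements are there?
Treat the 3 as one block: (8-3+1)! × 3! = 720 × 6 = 4320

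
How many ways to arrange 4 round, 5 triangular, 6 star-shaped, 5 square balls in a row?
20! / (4! × 5! × 6! × 5!) = 9777287520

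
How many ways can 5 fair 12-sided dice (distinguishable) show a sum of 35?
Coefficient of x^35 in (x + x² + ... + x^12)^5. By inclusion-exclusion on dice exceeding 12: Σ_j (-1)^j C(5,j)·C(35-1-12j, 4) = C(5,0)·C(34,4) - C(5,1)·C(22,4) + C(5,2)·C(10,4) = 1·46376 - 5·7315 + 10·210 = 11901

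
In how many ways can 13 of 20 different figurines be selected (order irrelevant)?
C(20,13) = 20!/(13!×7!) = 77520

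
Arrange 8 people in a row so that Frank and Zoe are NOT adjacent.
Total - adjacent = 8! - (8-1)!×2 = 40320 - 10080 = 30240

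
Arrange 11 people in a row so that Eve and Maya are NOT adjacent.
Total - adjacent = 11! - (11-1)!×2 = 39916800 - 7257600 = 32659200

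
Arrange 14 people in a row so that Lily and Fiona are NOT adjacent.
Total - adjacent = 14! - (14-1)!×2 = 87178291200 - 12454041600 = 74724249600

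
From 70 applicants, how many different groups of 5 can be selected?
C(70,5) = 70!/(5!×65!) = 12103014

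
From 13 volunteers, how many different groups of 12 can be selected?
C(13,12) = 13!/(12!×1!) = 13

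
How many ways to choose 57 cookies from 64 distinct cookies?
C(64,57) = 64!/(57!×7!) = 621216192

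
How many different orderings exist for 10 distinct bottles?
10! = 3628800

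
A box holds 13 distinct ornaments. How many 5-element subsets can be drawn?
C(13,5) = 13!/(5!×8!) = 1287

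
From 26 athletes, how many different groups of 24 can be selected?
C(26,24) = 26!/(24!×2!) = 325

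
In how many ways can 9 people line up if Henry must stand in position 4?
Fix one position: (9-1)! = 40320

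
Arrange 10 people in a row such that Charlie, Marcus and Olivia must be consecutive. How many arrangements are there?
Treat the 3 as one block: (10-3+1)! × 3! = 40320 × 6 = 241920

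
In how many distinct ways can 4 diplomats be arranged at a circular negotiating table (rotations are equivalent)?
Circular: fix one position, arrange the rest. (4-1)! = 6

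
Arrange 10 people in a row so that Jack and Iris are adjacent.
Treat as block: (10-1)! × 2! = 362880 × 2 = 725760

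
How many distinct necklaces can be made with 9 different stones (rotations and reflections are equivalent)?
(9-1)!/2 = 40320/2 = 20160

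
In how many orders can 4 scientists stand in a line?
4! = 24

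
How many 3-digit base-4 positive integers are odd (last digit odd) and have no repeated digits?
Last∈{1,3}. Last=0: 0. Last nonzero: 2×2×P(2,1) = 8. Total = 8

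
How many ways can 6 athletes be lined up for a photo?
6! = 720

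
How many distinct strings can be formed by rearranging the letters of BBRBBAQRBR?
10! / (1! × 1! × 5! × 3!) = 5040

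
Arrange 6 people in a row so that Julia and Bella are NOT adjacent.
Total - adjacent = 6! - (6-1)!×2 = 720 - 240 = 480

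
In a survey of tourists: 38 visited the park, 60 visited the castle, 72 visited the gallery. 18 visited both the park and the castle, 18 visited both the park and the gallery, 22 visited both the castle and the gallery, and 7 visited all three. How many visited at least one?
|A∪B∪C| = 38+60+72-18-18-22+7 = 119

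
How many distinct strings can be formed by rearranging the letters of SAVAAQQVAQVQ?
12! / (4! × 1! × 3! × 4!) = 138600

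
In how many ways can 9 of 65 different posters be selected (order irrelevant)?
C(65,9) = 65!/(9!×56!) = 31966749880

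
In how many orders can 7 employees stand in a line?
7! = 5040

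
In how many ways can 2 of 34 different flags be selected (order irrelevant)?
C(34,2) = 34!/(2!×32!) = 561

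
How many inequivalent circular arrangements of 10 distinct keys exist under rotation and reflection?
(10-1)!/2 = 362880/2 = 181440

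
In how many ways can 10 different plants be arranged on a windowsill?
10! = 3628800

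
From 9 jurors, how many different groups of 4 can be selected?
C(9,4) = 9!/(4!×5!) = 126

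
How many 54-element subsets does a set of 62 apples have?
C(62,54) = 62!/(54!×8!) = 3381098545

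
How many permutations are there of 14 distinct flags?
14! = 87178291200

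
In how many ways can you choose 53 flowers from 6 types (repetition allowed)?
C(53+6-1, 6-1) = C(58, 5) = 4582116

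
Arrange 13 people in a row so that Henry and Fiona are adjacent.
Treat as block: (13-1)! × 2! = 479001600 × 2 = 958003200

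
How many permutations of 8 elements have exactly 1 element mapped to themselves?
Choose the 1 fixed point C(8,1) = 8, derange the rest: !7 = Σ_{j=0}^{7} (-1)^j·7!/j! = 5040 - 5040 + 2520 - 840 + 210 - 42 + 7 - 1 = 1854. Product = 8 × 1854 = 14832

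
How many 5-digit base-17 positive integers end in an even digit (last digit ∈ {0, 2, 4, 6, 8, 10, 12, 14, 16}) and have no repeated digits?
Last∈{0,2,4,6,8,10,12,14,16}. Last=0: 43680. Last nonzero: 8×15×P(15,3) = 327600. Total = 371280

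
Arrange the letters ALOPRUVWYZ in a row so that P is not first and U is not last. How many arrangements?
By inclusion-exclusion: 10! - 2×(10-1)! + (10-2)! = 3628800 - 725760 + 40320 = 2943360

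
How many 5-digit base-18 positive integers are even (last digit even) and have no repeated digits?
Last∈{0,2,4,6,8,10,12,14,16}. Last=0: 57120. Last nonzero: 8×16×P(16,3) = 430080. Total = 487200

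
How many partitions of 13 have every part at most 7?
Let r_j(i) = number of partitions of i into parts ≤ j, for i = 0..13. r_1(i) = 1 for all i; r_j(i) = r_{j-1}(i) + r_j(i-j). Rows j = 2..7: ≤2: 1 1 2 2 3 3 4 4 5 5 6 6 7 7; ≤3: 1 1 2 3 4 5 7 8 10 12 14 16 19 21; ≤4: 1 1 2 3 5 6 9 11 15 18 23 27 34 39; ≤5: 1 1 2 3 5 7 10 13 18 23 30 37 47 57; ≤6: 1 1 2 3 5 7 11 14 20 26 35 44 58 71; ≤7: 1 1 2 3 5 7 11 15 21 28 38 49 65 82. r_7(13) = 82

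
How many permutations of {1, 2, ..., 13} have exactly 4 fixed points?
Choose the 4 fixed points C(13,4) = 715, derange the rest: !9 = Σ_{j=0}^{9} (-1)^j·9!/j! = 362880 - 362880 + 181440 - 60480 + 15120 - 3024 + 504 - 72 + 9 - 1 = 133496. Product = 715 × 133496 = 95449640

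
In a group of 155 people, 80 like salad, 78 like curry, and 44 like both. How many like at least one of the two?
|A∪B| = |A| + |B| - |A∩B| = 80 + 78 - 44 = 114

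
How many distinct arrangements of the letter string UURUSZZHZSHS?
12! / (3! × 3! × 2! × 1! × 3!) = 1108800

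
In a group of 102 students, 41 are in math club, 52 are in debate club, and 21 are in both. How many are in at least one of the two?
|A∪B| = |A| + |B| - |A∩B| = 41 + 52 - 21 = 72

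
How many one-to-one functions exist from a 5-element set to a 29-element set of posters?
P(29,5) = 29!/(29-5)! = 14250600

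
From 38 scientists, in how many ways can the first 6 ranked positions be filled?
P(38,6) = 38!/(38-6)! = 1987690320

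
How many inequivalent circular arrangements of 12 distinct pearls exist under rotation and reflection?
(12-1)!/2 = 39916800/2 = 19958400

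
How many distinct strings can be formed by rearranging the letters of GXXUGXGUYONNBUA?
15! / (3! × 1! × 1! × 3! × 1! × 2! × 3! × 1!) = 3027024000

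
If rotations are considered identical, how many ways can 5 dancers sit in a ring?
Circular: fix one position, arrange the rest. (5-1)! = 24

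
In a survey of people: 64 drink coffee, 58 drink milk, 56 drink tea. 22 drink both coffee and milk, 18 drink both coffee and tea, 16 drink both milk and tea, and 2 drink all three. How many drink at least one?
|A∪B∪C| = 64+58+56-22-18-16+2 = 124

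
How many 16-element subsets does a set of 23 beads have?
C(23,16) = 23!/(16!×7!) = 245157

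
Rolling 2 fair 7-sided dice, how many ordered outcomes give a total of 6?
Coefficient of x^6 in (x + x² + ... + x^7)^2. By inclusion-exclusion on dice exceeding 7: Σ_j (-1)^j C(2,j)·C(6-1-7j, 1) = C(2,0)·C(5,1) = 1·5 = 5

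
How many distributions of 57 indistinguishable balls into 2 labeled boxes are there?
C(57+2-1, 2-1) = C(58, 1) = 58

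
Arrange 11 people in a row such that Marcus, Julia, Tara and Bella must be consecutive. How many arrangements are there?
Treat the 4 as one block: (11-4+1)! × 4! = 40320 × 24 = 967680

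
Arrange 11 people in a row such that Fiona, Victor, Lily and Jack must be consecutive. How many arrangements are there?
Treat the 4 as one block: (11-4+1)! × 4! = 40320 × 24 = 967680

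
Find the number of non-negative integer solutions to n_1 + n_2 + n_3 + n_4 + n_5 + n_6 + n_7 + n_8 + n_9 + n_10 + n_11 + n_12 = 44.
C(44+12-1, 12-1) = C(55, 11) = 119653565850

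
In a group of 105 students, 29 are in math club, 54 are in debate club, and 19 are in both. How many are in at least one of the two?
|A∪B| = |A| + |B| - |A∩B| = 29 + 54 - 19 = 64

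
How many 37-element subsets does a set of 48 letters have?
C(48,37) = 48!/(37!×11!) = 22595200368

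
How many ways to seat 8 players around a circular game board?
Circular: fix one position, arrange the rest. (8-1)! = 5040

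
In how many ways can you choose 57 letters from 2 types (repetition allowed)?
C(57+2-1, 2-1) = C(58, 1) = 58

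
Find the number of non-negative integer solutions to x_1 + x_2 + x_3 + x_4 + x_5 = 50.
C(50+5-1, 5-1) = C(54, 4) = 316251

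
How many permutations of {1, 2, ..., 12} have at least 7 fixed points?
Exactly j fixed points: C(12,j)·!(12-j); sum over j ≥ 7 (derangement numbers via !m = (m-1)·(!(m-1) + !(m-2)): !0..!5 = 1, 0, 1, 2, 9, 44). Σ_{j=7}^{12} C(12,j)·!(12-j) = C(12,7)·!5 + C(12,8)·!4 + C(12,9)·!3 + C(12,10)·!2 + C(12,11)·!1 + C(12,12)·!0 = 792·44 + 495·9 + 220·2 + 66·1 + 12·0 + 1·1 = 39810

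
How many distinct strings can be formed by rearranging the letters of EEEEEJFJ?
8! / (5! × 2! × 1!) = 168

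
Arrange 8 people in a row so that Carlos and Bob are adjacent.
Treat as block: (8-1)! × 2! = 5040 × 2 = 10080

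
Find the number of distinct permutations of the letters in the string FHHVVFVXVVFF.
12! / (4! × 1! × 5! × 2!) = 83160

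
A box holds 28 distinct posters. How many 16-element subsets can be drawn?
C(28,16) = 28!/(16!×12!) = 30421755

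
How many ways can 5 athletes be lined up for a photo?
5! = 120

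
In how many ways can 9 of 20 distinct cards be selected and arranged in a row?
P(20,9) = 20!/(20-9)! = 60949324800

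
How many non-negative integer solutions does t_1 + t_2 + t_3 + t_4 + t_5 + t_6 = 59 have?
C(59+6-1, 6-1) = C(64, 5) = 7624512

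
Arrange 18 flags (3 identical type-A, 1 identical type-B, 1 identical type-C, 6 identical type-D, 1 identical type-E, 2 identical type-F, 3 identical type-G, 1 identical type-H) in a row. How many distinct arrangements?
18! / (3! × 1! × 1! × 6! × 1! × 2! × 3! × 1!) = 123502579200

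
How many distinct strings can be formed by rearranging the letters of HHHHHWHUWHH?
11! / (1! × 2! × 8!) = 495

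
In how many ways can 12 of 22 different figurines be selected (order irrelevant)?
C(22,12) = 22!/(12!×10!) = 646646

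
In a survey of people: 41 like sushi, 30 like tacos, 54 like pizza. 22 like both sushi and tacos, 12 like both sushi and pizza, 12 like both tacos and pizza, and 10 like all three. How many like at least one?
|A∪B∪C| = 41+30+54-22-12-12+10 = 89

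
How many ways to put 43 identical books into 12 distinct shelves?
C(43+12-1, 12-1) = C(54, 11) = 95722852680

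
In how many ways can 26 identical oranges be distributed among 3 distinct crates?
C(26+3-1, 3-1) = C(28, 2) = 378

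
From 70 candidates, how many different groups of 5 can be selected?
C(70,5) = 70!/(5!×65!) = 12103014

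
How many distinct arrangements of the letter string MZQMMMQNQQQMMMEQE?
17! / (6! × 1! × 1! × 2! × 7!) = 49008960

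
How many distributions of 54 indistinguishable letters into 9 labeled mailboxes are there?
C(54+9-1, 9-1) = C(62, 8) = 3381098545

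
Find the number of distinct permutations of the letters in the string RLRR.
4! / (3! × 1!) = 4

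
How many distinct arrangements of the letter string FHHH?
4! / (1! × 3!) = 4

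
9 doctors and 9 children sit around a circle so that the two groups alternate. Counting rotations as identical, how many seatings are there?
Fix one of the doctors: (9-1)! ways for the remaining doctors, × 9! ways for the children = 40320 × 362880 = 14631321600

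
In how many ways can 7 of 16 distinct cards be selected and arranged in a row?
P(16,7) = 16!/(16-7)! = 57657600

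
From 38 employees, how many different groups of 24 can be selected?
C(38,24) = 38!/(24!×14!) = 9669554100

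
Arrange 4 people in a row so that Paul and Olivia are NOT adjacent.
Total - adjacent = 4! - (4-1)!×2 = 24 - 12 = 12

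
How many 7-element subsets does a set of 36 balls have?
C(36,7) = 36!/(7!×29!) = 8347680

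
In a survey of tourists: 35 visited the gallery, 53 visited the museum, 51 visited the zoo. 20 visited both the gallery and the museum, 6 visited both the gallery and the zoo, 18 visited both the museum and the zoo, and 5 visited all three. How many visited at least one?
|A∪B∪C| = 35+53+51-20-6-18+5 = 100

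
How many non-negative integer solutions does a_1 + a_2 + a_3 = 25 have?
C(25+3-1, 3-1) = C(27, 2) = 351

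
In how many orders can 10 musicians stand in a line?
10! = 3628800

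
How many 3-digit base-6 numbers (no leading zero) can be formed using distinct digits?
First digit: 5 choices (nonzero). Then descending: 5 × 5 × 4 = 100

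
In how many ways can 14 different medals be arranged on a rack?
14! = 87178291200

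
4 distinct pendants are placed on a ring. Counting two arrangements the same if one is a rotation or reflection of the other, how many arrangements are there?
(4-1)!/2 = 6/2 = 3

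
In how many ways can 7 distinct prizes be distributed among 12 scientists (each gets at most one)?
P(12,7) = 12!/(12-7)! = 3991680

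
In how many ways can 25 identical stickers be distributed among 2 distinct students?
C(25+2-1, 2-1) = C(26, 1) = 26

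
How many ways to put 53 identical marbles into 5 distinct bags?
C(53+5-1, 5-1) = C(57, 4) = 395010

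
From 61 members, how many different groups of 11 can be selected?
C(61,11) = 61!/(11!×50!) = 418094152866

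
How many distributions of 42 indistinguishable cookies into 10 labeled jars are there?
C(42+10-1, 10-1) = C(51, 9) = 3042312350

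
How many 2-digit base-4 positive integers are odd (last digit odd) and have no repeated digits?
Last∈{1,3}. Last=0: 0. Last nonzero: 2×2×P(2,0) = 4. Total = 4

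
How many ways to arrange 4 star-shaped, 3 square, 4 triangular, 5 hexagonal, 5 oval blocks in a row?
21! / (4! × 3! × 4! × 5! × 5!) = 1026615189600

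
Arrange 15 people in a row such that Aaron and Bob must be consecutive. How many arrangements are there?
Treat the 2 as one block: (15-2+1)! × 2! = 87178291200 × 2 = 174356582400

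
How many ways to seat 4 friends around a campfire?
Circular: fix one position, arrange the rest. (4-1)! = 6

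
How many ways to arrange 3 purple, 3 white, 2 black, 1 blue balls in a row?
9! / (3! × 3! × 2! × 1!) = 5040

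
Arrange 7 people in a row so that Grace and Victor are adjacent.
Treat as block: (7-1)! × 2! = 720 × 2 = 1440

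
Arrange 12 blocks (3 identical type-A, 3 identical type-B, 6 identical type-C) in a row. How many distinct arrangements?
12! / (3! × 3! × 6!) = 18480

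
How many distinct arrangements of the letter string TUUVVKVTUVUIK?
13! / (1! × 4! × 2! × 4! × 2!) = 2702700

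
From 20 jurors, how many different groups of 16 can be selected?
C(20,16) = 20!/(16!×4!) = 4845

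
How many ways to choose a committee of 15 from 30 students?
C(30,15) = 30!/(15!×15!) = 155117520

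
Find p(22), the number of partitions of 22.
Pentagonal recurrence p(n) = p(n-1) + p(n-2) - p(n-5) - p(n-7) + p(n-12) + p(n-15) - ... gives p(0..21) = 1, 1, 2, 3, 5, 7, 11, 15, 22, 30, 42, 56, 77, 101, 135, 176, 231, 297, 385, 490, 627, 792. p(22) = p(21) + p(20) - p(17) - p(15) + p(10) + p(7) - p(0) = 792 + 627 - 297 - 176 + 42 + 15 - 1 = 1002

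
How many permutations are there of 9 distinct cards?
9! = 362880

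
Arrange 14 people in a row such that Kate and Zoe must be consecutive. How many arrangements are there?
Treat the 2 as one block: (14-2+1)! × 2! = 6227020800 × 2 = 12454041600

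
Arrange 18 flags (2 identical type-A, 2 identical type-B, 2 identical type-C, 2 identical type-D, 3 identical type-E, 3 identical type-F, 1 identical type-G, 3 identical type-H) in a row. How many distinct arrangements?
18! / (2! × 2! × 2! × 2! × 3! × 3! × 1! × 3!) = 1852538688000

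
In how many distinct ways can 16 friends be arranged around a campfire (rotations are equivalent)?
Circular: fix one position, arrange the rest. (16-1)! = 1307674368000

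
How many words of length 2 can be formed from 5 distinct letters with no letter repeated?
P(5,2) = 5!/(5-2)! = 20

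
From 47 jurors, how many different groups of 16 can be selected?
C(47,16) = 47!/(16!×31!) = 1503232609098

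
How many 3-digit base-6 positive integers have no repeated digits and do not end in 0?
Last digit: 5 nonzero choices. First digit: 4 (nonzero, ≠last). Middle 1: P(4,1) = 4. Total = 80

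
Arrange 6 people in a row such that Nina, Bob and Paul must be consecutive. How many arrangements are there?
Treat the 3 as one block: (6-3+1)! × 3! = 24 × 6 = 144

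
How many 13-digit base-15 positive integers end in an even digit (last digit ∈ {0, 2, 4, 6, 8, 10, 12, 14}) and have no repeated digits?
Last∈{0,2,4,6,8,10,12,14}. Last=0: 43589145600. Last nonzero: 7×13×P(13,11) = 283329446400. Total = 326918592000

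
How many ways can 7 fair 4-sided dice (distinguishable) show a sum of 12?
Coefficient of x^12 in (x + x² + ... + x^4)^7. By inclusion-exclusion on dice exceeding 4: Σ_j (-1)^j C(7,j)·C(12-1-4j, 6) = C(7,0)·C(11,6) - C(7,1)·C(7,6) = 1·462 - 7·7 = 413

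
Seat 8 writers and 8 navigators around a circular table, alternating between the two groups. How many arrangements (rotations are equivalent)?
Fix one of the writers: (8-1)! ways for the remaining writers, × 8! ways for the navigators = 5040 × 40320 = 203212800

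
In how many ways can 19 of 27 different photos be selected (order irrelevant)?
C(27,19) = 27!/(19!×8!) = 2220075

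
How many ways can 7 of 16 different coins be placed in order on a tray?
P(16,7) = 16!/(16-7)! = 57657600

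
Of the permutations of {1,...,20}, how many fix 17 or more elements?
Exactly j fixed points: C(20,j)·!(20-j); sum over j ≥ 17 (derangement numbers via !m = (m-1)·(!(m-1) + !(m-2)): !0..!3 = 1, 0, 1, 2). Σ_{j=17}^{20} C(20,j)·!(20-j) = C(20,17)·!3 + C(20,18)·!2 + C(20,19)·!1 + C(20,20)·!0 = 1140·2 + 190·1 + 20·0 + 1·1 = 2471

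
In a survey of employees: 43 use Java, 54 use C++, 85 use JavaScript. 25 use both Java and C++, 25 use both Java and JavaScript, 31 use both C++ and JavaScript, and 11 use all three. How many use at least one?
|A∪B∪C| = 43+54+85-25-25-31+11 = 112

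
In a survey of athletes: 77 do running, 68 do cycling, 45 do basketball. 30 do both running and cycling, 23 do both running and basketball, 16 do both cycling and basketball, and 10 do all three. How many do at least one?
|A∪B∪C| = 77+68+45-30-23-16+10 = 131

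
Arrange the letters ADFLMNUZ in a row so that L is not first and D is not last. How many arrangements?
By inclusion-exclusion: 8! - 2×(8-1)! + (8-2)! = 40320 - 10080 + 720 = 30960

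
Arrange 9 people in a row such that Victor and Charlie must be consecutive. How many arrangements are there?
Treat the 2 as one block: (9-2+1)! × 2! = 40320 × 2 = 80640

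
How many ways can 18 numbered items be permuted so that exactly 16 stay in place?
Choose the 16 fixed points C(18,16) = 153, derange the rest: !2 = Σ_{j=0}^{2} (-1)^j·2!/j! = 2 - 2 + 1 = 1. Product = 153 × 1 = 153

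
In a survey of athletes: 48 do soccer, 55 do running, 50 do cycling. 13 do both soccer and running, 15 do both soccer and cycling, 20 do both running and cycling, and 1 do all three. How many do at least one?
|A∪B∪C| = 48+55+50-13-15-20+1 = 106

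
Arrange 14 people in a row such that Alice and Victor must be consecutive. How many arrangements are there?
Treat the 2 as one block: (14-2+1)! × 2! = 6227020800 × 2 = 12454041600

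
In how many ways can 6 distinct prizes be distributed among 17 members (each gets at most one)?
P(17,6) = 17!/(17-6)! = 8910720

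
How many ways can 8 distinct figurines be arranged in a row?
8! = 40320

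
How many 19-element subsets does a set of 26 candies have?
C(26,19) = 26!/(19!×7!) = 657800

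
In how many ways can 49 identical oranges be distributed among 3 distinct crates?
C(49+3-1, 3-1) = C(51, 2) = 1275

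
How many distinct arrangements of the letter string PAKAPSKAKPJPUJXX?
16! / (2! × 1! × 3! × 4! × 2! × 1! × 3!) = 6054048000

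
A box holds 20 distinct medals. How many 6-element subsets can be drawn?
C(20,6) = 20!/(6!×14!) = 38760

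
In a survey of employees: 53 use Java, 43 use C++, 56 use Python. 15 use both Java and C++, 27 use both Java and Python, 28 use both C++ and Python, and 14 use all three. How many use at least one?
|A∪B∪C| = 53+43+56-15-27-28+14 = 96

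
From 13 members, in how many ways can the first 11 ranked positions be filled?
P(13,11) = 13!/(13-11)! = 3113510400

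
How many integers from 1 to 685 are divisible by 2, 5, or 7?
⌊685/2⌋+⌊685/5⌋+⌊685/7⌋ - ⌊685/10⌋-⌊685/14⌋-⌊685/35⌋ + ⌊685/70⌋ = 342+137+97 - 68-48-19 + 9 = 450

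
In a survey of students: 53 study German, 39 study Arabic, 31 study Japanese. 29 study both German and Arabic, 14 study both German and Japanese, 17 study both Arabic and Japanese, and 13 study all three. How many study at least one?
|A∪B∪C| = 53+39+31-29-14-17+13 = 76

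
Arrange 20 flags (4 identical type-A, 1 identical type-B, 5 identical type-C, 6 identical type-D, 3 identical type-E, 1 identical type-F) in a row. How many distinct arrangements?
20! / (4! × 1! × 5! × 6! × 3! × 1!) = 195545750400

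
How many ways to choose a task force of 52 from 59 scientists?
C(59,52) = 59!/(52!×7!) = 341149446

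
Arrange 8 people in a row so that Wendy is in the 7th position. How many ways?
Fix one position: (8-1)! = 5040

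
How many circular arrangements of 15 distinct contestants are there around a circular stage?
Circular: fix one position, arrange the rest. (15-1)! = 87178291200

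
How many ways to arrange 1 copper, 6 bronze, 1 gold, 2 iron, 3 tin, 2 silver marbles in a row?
15! / (1! × 6! × 1! × 2! × 3! × 2!) = 75675600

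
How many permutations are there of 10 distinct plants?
10! = 3628800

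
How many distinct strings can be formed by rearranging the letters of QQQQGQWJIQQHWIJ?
15! / (7! × 1! × 1! × 2! × 2! × 2!) = 32432400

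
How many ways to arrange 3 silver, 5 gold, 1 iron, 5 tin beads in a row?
14! / (3! × 5! × 1! × 5!) = 1009008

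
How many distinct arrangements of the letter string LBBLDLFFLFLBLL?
14! / (7! × 3! × 1! × 3!) = 480480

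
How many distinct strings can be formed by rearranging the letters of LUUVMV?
6! / (2! × 2! × 1! × 1!) = 180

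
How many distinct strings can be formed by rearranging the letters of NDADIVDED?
9! / (1! × 1! × 1! × 4! × 1! × 1!) = 15120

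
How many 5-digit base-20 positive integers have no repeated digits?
First digit: 19 choices (nonzero). Then descending: 19 × 19 × 18 × 17 × 16 = 1767456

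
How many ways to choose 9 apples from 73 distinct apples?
C(73,9) = 73!/(9!×64!) = 97082021465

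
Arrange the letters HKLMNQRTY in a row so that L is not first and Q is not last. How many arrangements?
By inclusion-exclusion: 9! - 2×(9-1)! + (9-2)! = 362880 - 80640 + 5040 = 287280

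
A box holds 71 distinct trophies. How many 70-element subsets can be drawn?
C(71,70) = 71!/(70!×1!) = 71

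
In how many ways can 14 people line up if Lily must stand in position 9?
Fix one position: (14-1)! = 6227020800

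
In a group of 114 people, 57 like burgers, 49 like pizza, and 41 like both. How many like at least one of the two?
|A∪B| = |A| + |B| - |A∩B| = 57 + 49 - 41 = 65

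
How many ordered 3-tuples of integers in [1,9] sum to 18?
Coefficient of x^18 in (x + x² + ... + x^9)^3. By inclusion-exclusion on dice exceeding 9: Σ_j (-1)^j C(3,j)·C(18-1-9j, 2) = C(3,0)·C(17,2) - C(3,1)·C(8,2) = 1·136 - 3·28 = 52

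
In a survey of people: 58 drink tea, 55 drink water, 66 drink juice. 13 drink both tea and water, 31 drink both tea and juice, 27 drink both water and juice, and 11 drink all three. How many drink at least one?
|A∪B∪C| = 58+55+66-13-31-27+11 = 119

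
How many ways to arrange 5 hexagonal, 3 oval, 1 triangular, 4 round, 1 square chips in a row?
14! / (5! × 3! × 1! × 4! × 1!) = 5045040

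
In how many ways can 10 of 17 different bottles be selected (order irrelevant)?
C(17,10) = 17!/(10!×7!) = 19448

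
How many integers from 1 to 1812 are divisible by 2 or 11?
⌊1812/2⌋ + ⌊1812/11⌋ - ⌊1812/22⌋ = 906 + 164 - 82 = 988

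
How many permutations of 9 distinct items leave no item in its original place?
!9 = Σ_{j=0}^{9} (-1)^j·9!/j! = 362880 - 362880 + 181440 - 60480 + 15120 - 3024 + 504 - 72 + 9 - 1 = 133496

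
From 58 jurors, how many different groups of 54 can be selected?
C(58,54) = 58!/(54!×4!) = 424270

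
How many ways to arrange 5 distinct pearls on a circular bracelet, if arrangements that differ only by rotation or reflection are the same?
(5-1)!/2 = 24/2 = 12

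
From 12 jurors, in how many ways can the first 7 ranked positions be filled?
P(12,7) = 12!/(12-7)! = 3991680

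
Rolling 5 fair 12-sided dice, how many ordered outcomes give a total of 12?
Coefficient of x^12 in (x + x² + ... + x^12)^5. By inclusion-exclusion on dice exceeding 12: Σ_j (-1)^j C(5,j)·C(12-1-12j, 4) = C(5,0)·C(11,4) = 1·330 = 330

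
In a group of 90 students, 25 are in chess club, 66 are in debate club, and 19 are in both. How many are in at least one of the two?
|A∪B| = |A| + |B| - |A∩B| = 25 + 66 - 19 = 72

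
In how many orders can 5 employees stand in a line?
5! = 120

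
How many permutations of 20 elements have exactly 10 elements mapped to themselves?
Choose the 10 fixed points C(20,10) = 184756, derange the rest: !10 = Σ_{j=0}^{10} (-1)^j·10!/j! = 3628800 - 3628800 + 1814400 - 604800 + 151200 - 30240 + 5040 - 720 + 90 - 10 + 1 = 1334961. Product = 184756 × 1334961 = 246642054516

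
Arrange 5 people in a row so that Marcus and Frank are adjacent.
Treat as block: (5-1)! × 2! = 24 × 2 = 48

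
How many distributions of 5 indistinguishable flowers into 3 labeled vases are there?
C(5+3-1, 3-1) = C(7, 2) = 21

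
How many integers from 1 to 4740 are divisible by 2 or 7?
⌊4740/2⌋ + ⌊4740/7⌋ - ⌊4740/14⌋ = 2370 + 677 - 338 = 2709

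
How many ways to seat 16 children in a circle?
Circular: fix one position, arrange the rest. (16-1)! = 1307674368000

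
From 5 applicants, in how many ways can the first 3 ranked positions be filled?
P(5,3) = 5!/(5-3)! = 60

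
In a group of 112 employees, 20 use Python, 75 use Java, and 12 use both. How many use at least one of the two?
|A∪B| = |A| + |B| - |A∩B| = 20 + 75 - 12 = 83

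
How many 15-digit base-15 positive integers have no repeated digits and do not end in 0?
Last digit: 14 nonzero choices. First digit: 13 (nonzero, ≠last). Middle 13: P(13,13) = 6227020800. Total = 1133317785600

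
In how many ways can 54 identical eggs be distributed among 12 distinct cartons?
C(54+12-1, 12-1) = C(65, 11) = 895068996640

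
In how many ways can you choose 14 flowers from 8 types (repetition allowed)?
C(14+8-1, 8-1) = C(21, 7) = 116280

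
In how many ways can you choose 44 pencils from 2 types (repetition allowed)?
C(44+2-1, 2-1) = C(45, 1) = 45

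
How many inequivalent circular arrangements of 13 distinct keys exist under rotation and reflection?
(13-1)!/2 = 479001600/2 = 239500800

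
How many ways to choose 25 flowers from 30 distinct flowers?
C(30,25) = 30!/(25!×5!) = 142506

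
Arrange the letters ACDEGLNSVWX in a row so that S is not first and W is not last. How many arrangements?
By inclusion-exclusion: 11! - 2×(11-1)! + (11-2)! = 39916800 - 7257600 + 362880 = 33022080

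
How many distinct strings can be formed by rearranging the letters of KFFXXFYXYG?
10! / (2! × 3! × 1! × 3! × 1!) = 50400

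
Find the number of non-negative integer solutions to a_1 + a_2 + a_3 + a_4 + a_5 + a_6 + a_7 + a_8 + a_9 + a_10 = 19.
C(19+10-1, 10-1) = C(28, 9) = 6906900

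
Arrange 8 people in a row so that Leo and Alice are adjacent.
Treat as block: (8-1)! × 2! = 5040 × 2 = 10080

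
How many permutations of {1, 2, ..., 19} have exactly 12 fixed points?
Choose the 12 fixed points C(19,12) = 50388, derange the rest: !7 = Σ_{j=0}^{7} (-1)^j·7!/j! = 5040 - 5040 + 2520 - 840 + 210 - 42 + 7 - 1 = 1854. Product = 50388 × 1854 = 93419352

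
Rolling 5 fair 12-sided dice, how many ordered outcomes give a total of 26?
Coefficient of x^26 in (x + x² + ... + x^12)^5. By inclusion-exclusion on dice exceeding 12: Σ_j (-1)^j C(5,j)·C(26-1-12j, 4) = C(5,0)·C(25,4) - C(5,1)·C(13,4) = 1·12650 - 5·715 = 9075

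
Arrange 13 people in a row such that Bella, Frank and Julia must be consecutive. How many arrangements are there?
Treat the 3 as one block: (13-3+1)! × 3! = 39916800 × 6 = 239500800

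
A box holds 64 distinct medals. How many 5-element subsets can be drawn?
C(64,5) = 64!/(5!×59!) = 7624512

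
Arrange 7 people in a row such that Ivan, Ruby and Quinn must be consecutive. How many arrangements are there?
Treat the 3 as one block: (7-3+1)! × 3! = 120 × 6 = 720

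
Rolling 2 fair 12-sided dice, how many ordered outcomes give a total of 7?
Coefficient of x^7 in (x + x² + ... + x^12)^2. By inclusion-exclusion on dice exceeding 12: Σ_j (-1)^j C(2,j)·C(7-1-12j, 1) = C(2,0)·C(6,1) = 1·6 = 6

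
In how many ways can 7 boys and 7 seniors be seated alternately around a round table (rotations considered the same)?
Fix one of the boys: (7-1)! ways for the remaining boys, × 7! ways for the seniors = 720 × 5040 = 3628800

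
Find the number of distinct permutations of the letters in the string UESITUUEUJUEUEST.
16! / (1! × 4! × 2! × 2! × 1! × 6!) = 302702400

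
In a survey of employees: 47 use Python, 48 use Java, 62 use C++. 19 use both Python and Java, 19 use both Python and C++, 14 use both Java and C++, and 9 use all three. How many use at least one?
|A∪B∪C| = 47+48+62-19-19-14+9 = 114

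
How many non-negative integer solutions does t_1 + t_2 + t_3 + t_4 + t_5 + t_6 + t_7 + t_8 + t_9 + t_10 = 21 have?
C(21+10-1, 10-1) = C(30, 9) = 14307150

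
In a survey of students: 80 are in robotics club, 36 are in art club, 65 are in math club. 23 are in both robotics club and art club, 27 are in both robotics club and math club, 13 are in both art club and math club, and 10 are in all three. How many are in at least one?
|A∪B∪C| = 80+36+65-23-27-13+10 = 128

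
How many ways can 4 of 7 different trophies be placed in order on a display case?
P(7,4) = 7!/(7-4)! = 840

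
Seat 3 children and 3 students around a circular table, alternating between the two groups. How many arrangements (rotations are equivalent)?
Fix one of the children: (3-1)! ways for the remaining children, × 3! ways for the students = 2 × 6 = 12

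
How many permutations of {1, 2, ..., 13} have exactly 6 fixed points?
Choose the 6 fixed points C(13,6) = 1716, derange the rest: !7 = Σ_{j=0}^{7} (-1)^j·7!/j! = 5040 - 5040 + 2520 - 840 + 210 - 42 + 7 - 1 = 1854. Product = 1716 × 1854 = 3181464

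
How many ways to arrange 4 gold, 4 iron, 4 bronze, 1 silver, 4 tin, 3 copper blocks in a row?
20! / (4! × 4! × 4! × 1! × 4! × 3!) = 1222160940000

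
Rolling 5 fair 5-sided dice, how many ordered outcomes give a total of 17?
Coefficient of x^17 in (x + x² + ... + x^5)^5. By inclusion-exclusion on dice exceeding 5: Σ_j (-1)^j C(5,j)·C(17-1-5j, 4) = C(5,0)·C(16,4) - C(5,1)·C(11,4) + C(5,2)·C(6,4) = 1·1820 - 5·330 + 10·15 = 320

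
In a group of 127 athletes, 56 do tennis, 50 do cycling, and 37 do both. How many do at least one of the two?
|A∪B| = |A| + |B| - |A∩B| = 56 + 50 - 37 = 69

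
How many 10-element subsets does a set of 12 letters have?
C(12,10) = 12!/(10!×2!) = 66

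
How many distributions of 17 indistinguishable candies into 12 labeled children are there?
C(17+12-1, 12-1) = C(28, 11) = 21474180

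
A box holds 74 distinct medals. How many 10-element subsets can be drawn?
C(74,10) = 74!/(10!×64!) = 718406958841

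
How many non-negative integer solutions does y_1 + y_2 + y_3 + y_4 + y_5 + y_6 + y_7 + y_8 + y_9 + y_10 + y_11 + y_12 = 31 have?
C(31+12-1, 12-1) = C(42, 11) = 4280561376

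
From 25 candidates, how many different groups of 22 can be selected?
C(25,22) = 25!/(22!×3!) = 2300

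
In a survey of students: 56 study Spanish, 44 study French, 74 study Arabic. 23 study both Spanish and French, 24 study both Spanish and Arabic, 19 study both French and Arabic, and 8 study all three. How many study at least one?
|A∪B∪C| = 56+44+74-23-24-19+8 = 116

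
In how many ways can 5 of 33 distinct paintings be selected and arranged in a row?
P(33,5) = 33!/(33-5)! = 28480320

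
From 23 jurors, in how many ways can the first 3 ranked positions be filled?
P(23,3) = 23!/(23-3)! = 10626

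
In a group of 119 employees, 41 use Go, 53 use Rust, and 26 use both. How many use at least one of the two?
|A∪B| = |A| + |B| - |A∩B| = 41 + 53 - 26 = 68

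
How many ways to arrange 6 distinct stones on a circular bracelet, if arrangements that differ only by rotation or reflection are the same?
(6-1)!/2 = 120/2 = 60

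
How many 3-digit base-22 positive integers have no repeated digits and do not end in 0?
Last digit: 21 nonzero choices. First digit: 20 (nonzero, ≠last). Middle 1: P(20,1) = 20. Total = 8400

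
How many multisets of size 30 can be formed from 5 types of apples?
C(30+5-1, 5-1) = C(34, 4) = 46376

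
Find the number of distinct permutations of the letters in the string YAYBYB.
6! / (1! × 3! × 2!) = 60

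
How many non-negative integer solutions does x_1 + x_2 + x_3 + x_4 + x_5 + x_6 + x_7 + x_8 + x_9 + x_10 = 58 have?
C(58+10-1, 10-1) = C(67, 9) = 42757703560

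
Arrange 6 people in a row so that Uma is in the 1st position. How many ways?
Fix one position: (6-1)! = 120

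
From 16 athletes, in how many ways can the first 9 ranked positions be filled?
P(16,9) = 16!/(16-9)! = 4151347200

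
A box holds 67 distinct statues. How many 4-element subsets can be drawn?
C(67,4) = 67!/(4!×63!) = 766480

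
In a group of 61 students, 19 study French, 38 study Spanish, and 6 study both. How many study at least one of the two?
|A∪B| = |A| + |B| - |A∩B| = 19 + 38 - 6 = 51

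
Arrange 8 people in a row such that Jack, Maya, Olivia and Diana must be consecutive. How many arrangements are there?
Treat the 4 as one block: (8-4+1)! × 4! = 120 × 24 = 2880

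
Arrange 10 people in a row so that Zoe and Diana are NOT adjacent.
Total - adjacent = 10! - (10-1)!×2 = 3628800 - 725760 = 2903040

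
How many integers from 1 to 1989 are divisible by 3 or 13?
⌊1989/3⌋ + ⌊1989/13⌋ - ⌊1989/39⌋ = 663 + 153 - 51 = 765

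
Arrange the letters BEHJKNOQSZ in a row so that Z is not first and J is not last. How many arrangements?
By inclusion-exclusion: 10! - 2×(10-1)! + (10-2)! = 3628800 - 725760 + 40320 = 2943360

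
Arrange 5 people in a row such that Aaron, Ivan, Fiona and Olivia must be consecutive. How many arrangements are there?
Treat the 4 as one block: (5-4+1)! × 4! = 2 × 24 = 48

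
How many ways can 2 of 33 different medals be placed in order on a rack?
P(33,2) = 33!/(33-2)! = 1056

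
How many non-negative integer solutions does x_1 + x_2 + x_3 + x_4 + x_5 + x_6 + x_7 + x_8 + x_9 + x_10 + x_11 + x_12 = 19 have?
C(19+12-1, 12-1) = C(30, 11) = 54627300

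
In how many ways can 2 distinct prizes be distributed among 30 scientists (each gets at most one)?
P(30,2) = 30!/(30-2)! = 870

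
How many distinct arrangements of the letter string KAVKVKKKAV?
10! / (5! × 3! × 2!) = 2520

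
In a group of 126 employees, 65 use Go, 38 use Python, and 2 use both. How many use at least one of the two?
|A∪B| = |A| + |B| - |A∩B| = 65 + 38 - 2 = 101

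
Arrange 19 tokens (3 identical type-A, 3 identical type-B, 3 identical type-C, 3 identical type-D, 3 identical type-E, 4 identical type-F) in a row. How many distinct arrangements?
19! / (3! × 3! × 3! × 3! × 3! × 4!) = 651819168000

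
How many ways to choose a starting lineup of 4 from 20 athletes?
C(20,4) = 20!/(4!×16!) = 4845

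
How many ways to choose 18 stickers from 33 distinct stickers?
C(33,18) = 33!/(18!×15!) = 1037158320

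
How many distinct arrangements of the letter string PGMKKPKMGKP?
11! / (3! × 4! × 2! × 2!) = 69300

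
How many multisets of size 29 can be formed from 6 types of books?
C(29+6-1, 6-1) = C(34, 5) = 278256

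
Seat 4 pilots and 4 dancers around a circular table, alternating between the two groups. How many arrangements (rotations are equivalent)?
Fix one of the pilots: (4-1)! ways for the remaining pilots, × 4! ways for the dancers = 6 × 24 = 144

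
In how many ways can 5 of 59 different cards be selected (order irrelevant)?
C(59,5) = 59!/(5!×54!) = 5006386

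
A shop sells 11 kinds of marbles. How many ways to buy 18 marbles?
C(18+11-1, 11-1) = C(28, 10) = 13123110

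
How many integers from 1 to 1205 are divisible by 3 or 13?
⌊1205/3⌋ + ⌊1205/13⌋ - ⌊1205/39⌋ = 401 + 92 - 30 = 463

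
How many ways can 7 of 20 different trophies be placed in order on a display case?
P(20,7) = 20!/(20-7)! = 390700800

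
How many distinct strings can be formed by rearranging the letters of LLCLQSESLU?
10! / (1! × 1! × 1! × 1! × 2! × 4!) = 75600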